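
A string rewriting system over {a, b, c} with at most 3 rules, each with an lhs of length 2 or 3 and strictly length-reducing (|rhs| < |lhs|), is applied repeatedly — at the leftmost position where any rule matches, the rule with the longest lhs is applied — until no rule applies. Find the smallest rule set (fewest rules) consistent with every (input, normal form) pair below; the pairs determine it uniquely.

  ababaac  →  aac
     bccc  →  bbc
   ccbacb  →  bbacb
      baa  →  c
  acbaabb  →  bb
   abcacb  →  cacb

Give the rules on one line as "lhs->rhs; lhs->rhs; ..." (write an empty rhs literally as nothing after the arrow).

  | ababaac => abaac => aac
  | bccc => bbc
  | ccbacb => bbacb
  | baa => c

ab->; baa->c; cc->b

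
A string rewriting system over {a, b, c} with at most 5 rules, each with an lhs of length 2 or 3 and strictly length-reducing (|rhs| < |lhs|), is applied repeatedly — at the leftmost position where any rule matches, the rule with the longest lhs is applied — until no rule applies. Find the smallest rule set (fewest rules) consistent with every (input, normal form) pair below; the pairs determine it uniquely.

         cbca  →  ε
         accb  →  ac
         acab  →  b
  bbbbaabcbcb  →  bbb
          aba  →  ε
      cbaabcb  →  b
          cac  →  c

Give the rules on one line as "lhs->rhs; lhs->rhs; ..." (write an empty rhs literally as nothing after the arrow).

ab->b; ba->; ca->; cb->

  | cbca => ca => ε
  | accb => ac
  | acab => ab => b
  | bbbbaabcbcb => bbbabcbcb => bbbcbcb => bbbcb => bbb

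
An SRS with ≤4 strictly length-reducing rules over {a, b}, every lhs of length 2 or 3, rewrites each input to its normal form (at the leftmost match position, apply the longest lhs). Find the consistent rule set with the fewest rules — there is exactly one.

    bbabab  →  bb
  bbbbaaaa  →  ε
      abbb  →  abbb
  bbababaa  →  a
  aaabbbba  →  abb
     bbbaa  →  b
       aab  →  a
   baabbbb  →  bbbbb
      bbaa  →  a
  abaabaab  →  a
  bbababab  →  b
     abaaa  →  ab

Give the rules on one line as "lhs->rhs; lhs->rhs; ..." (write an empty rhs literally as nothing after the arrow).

  | bbabab => bab => bb
  | bbbbaaaa => bbaaa => aa => ε
  | abbb
  | bbababaa => babaa => bbaa => a

aa->; aab->a; ba->b; bba->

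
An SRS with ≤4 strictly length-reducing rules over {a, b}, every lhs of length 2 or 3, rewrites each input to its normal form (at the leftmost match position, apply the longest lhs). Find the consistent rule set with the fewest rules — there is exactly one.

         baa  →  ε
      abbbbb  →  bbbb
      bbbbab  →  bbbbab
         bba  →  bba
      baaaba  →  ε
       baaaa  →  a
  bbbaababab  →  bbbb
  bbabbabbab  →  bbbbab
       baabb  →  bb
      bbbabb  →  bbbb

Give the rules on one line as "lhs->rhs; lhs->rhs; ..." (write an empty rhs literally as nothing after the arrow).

aa->a; aba->; abb->b; baa->

  | baa => ε
  | abbbbb => bbbb
  | bbbbab
  | bba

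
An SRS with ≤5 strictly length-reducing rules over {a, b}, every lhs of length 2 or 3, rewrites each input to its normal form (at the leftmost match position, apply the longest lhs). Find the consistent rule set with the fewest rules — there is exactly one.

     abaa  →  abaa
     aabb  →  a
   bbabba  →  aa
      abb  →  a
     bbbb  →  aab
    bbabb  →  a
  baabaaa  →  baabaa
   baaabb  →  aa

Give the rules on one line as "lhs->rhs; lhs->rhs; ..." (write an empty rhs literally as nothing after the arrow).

aaa->aa; abb->bb; bb->a; bbb->aa

  | abaa
  | aabb => abb => bb => a
  | bbabba => aabba => abba => bba => aa
  | abb => bb => a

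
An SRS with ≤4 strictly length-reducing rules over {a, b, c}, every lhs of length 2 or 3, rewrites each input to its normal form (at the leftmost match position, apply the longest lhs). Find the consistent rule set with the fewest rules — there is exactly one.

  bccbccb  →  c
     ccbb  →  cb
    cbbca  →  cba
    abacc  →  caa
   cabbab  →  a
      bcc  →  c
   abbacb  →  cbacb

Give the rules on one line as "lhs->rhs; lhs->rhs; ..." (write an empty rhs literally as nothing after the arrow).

  | bccbccb => cbccb => ccb => ab => c
  | ccbb => abb => cb
  | cbbca => cba
  | abacc => cacc => caa

ab->c; bc->; cc->a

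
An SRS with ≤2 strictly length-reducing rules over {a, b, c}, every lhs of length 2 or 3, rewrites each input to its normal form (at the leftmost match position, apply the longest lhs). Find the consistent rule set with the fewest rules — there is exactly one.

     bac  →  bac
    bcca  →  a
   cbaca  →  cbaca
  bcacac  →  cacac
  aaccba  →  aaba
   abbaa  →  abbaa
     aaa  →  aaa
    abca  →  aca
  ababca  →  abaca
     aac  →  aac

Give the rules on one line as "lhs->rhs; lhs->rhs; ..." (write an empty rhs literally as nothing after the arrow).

  | bac
  | bcca => cca => a
  | cbaca
  | bcacac => cacac

bc->c; cc->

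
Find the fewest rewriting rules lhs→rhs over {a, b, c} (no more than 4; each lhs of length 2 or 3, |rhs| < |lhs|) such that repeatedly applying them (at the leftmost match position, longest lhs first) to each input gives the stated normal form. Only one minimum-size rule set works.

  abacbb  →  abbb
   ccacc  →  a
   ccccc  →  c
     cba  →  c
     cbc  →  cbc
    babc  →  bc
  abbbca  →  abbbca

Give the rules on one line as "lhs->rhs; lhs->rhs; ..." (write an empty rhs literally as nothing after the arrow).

ba->; bac->b; cc->

  | abacbb => abbb
  | ccacc => acc => a
  | ccccc => ccc => c
  | cba => c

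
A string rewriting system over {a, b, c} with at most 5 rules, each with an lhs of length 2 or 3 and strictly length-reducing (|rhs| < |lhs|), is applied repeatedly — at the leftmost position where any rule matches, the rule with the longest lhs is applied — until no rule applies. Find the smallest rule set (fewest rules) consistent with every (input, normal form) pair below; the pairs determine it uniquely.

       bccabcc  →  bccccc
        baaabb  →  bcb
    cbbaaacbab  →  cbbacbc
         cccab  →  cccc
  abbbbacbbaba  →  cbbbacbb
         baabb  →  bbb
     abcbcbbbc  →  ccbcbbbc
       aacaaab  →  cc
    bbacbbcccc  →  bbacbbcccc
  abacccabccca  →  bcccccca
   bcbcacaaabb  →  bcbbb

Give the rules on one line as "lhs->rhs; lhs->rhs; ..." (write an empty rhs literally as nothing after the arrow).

  | bccabcc => bccccc
  | baaabb => babb => bcb
  | cbbaaacbab => cbbacbab => cbbacbc
  | cccab => cccc

aa->; ab->c; bca->b; cac->b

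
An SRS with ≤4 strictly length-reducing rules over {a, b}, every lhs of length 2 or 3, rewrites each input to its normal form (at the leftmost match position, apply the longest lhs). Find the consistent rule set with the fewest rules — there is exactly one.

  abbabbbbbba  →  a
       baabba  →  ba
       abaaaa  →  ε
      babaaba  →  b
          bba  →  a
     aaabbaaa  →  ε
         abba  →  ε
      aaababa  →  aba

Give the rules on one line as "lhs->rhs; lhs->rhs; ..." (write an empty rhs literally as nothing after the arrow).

aa->; aaa->b; bb->

  | abbabbbbbba => aabbbbbba => bbbbbba => bbbba => bba => a
  | baabba => bbba => ba
  | abaaaa => abba => aa => ε
  | babaaba => babba => baa => b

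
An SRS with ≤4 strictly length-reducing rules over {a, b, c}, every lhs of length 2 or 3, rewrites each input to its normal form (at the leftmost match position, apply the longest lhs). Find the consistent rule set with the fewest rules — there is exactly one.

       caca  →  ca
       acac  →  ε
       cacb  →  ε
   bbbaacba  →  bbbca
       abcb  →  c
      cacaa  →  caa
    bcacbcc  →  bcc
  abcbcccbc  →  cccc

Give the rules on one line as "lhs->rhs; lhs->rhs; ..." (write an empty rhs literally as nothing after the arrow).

  | caca => ca
  | acac => ac => ε
  | cacb => cb => ε
  | bbbaacba => bbbaba => bbbca

ab->c; ac->; cb->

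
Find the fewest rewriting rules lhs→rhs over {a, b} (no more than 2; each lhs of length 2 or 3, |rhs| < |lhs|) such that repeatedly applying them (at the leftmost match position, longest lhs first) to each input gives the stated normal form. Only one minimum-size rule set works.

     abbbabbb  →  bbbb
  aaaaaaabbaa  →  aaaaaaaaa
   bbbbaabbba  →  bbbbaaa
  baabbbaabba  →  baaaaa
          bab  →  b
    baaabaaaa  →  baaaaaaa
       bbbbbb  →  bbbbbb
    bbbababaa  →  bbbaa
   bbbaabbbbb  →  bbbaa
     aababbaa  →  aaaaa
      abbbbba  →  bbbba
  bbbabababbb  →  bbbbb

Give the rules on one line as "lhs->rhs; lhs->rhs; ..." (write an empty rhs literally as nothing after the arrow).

aab->aa; ab->

  | abbbabbb => bbabbb => bbbb
  | aaaaaaabbaa => aaaaaaabaa => aaaaaaaaa
  | bbbbaabbba => bbbbaabba => bbbbaaba => bbbbaaa
  | baabbbaabba => baabbaabba => baabaabba => baaaabba => baaaaba => baaaaa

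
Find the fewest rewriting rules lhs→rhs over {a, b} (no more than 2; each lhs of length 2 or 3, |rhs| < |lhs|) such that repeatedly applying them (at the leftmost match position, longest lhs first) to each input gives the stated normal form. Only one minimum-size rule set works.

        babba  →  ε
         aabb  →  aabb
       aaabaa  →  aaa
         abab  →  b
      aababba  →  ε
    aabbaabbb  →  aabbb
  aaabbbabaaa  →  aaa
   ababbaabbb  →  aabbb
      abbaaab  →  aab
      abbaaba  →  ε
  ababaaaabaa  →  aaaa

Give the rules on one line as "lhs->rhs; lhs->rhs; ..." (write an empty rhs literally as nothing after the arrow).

  | babba => abba => aba => ε
  | aabb
  | aaabaa => aaa
  | abab => b

aba->; ba->a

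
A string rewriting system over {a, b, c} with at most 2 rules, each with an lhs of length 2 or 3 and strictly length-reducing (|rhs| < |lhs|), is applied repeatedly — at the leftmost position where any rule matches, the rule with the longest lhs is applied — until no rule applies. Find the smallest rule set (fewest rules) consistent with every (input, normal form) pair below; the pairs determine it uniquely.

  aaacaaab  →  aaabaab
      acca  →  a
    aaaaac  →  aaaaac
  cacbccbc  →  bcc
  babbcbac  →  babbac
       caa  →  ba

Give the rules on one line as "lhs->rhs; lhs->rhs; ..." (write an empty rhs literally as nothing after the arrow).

ca->b; cb->

  | aaacaaab => aaabaab
  | acca => acb => a
  | aaaaac
  | cacbccbc => bcbccbc => bccbc => bcc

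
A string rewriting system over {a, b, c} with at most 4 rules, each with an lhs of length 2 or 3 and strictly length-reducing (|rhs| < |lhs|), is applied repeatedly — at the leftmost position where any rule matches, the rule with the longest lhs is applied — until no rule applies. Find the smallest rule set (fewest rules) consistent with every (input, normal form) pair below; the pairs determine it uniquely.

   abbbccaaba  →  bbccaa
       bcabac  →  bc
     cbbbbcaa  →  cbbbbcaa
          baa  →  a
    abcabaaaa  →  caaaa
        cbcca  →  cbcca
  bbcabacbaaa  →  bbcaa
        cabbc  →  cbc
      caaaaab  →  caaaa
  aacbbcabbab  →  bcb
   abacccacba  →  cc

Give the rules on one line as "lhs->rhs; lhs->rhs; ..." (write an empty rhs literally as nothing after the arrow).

ab->; ac->; ba->

  | abbbccaaba => bbccaaba => bbccaa
  | bcabac => bcac => bc
  | cbbbbcaa
  | baa => a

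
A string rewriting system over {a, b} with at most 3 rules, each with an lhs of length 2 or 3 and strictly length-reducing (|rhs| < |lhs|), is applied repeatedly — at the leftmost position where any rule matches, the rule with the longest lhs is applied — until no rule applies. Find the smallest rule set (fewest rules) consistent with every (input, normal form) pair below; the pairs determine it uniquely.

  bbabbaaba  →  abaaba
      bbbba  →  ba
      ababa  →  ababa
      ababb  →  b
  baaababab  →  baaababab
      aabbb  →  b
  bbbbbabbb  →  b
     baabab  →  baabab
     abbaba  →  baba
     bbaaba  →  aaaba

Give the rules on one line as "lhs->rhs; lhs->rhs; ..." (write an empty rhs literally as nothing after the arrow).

abb->b; bb->a

  | bbabbaaba => aabbaaba => abaaba
  | bbbba => abba => ba
  | ababa
  | ababb => abb => b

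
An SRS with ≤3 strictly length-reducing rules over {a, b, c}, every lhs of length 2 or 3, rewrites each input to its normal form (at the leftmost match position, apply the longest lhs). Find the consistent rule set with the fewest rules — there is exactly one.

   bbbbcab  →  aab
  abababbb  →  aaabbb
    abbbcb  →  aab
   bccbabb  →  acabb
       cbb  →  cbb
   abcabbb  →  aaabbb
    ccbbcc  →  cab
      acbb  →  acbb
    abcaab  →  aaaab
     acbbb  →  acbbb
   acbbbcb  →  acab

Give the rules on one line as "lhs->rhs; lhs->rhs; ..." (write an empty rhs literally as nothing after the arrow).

ba->a; bc->a; cac->ab

  | bbbbcab => bbbaab => bbaab => baab => aab
  | abababbb => aababbb => aaabbb
  | abbbcb => abbab => abab => aab
  | bccbabb => acbabb => acabb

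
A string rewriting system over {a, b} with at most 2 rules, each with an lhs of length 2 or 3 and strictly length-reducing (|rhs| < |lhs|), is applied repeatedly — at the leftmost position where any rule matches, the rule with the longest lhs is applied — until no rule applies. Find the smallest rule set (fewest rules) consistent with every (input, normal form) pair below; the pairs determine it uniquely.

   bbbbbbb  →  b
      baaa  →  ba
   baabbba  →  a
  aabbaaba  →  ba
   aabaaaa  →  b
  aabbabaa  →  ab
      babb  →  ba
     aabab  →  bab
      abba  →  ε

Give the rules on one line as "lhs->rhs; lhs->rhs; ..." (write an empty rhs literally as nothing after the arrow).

  | bbbbbbb => bbbbb => bbb => b
  | baaa => ba
  | baabbba => bbbba => bba => a
  | aabbaaba => bbaaba => aaba => ba

aa->; bb->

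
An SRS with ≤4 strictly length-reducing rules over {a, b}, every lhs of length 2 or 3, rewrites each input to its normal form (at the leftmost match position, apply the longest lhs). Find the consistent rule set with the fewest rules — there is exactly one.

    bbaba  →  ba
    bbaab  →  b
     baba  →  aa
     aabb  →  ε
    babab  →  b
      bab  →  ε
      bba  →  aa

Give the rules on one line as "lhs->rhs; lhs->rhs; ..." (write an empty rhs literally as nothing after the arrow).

  | bbaba => aaba => aba => ba
  | bbaab => aaab => aab => ab => b
  | baba => bba => aa
  | aabb => abb => bb => ε

ab->b; bb->; bba->aa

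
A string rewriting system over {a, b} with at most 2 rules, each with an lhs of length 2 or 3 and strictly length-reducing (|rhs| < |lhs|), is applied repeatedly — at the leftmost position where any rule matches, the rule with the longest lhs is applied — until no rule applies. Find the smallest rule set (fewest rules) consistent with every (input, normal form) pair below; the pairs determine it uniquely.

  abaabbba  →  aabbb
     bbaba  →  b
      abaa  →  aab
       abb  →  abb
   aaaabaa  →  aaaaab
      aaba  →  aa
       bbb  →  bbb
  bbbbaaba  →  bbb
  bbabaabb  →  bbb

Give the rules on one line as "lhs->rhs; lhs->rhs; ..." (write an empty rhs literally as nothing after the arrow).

  | abaabbba => aabbbba => aabbb
  | bbaba => bba => b
  | abaa => aab
  | abb

ba->; baa->ab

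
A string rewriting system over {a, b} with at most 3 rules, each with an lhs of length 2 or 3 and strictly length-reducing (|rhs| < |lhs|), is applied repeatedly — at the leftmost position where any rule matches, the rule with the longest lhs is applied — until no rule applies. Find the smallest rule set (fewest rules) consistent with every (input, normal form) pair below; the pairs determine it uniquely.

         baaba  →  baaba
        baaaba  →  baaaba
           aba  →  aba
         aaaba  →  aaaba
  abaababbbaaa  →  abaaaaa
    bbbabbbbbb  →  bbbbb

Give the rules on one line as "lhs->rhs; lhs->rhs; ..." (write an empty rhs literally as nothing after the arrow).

  | baaba
  | baaaba
  | aba
  | aaaba

bab->; bba->a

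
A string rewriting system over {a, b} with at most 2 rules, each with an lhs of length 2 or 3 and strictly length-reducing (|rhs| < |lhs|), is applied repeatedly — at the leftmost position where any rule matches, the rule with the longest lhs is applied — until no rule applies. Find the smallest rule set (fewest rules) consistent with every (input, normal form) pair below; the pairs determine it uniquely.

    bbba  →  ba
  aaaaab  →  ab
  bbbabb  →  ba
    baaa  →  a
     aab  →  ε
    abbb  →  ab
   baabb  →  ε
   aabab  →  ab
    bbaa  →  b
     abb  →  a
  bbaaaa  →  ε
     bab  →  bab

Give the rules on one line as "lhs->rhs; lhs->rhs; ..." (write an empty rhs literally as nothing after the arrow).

  | bbba => ba
  | aaaaab => baaab => bbab => ab
  | bbbabb => babb => ba
  | baaa => bba => a

aa->b; bb->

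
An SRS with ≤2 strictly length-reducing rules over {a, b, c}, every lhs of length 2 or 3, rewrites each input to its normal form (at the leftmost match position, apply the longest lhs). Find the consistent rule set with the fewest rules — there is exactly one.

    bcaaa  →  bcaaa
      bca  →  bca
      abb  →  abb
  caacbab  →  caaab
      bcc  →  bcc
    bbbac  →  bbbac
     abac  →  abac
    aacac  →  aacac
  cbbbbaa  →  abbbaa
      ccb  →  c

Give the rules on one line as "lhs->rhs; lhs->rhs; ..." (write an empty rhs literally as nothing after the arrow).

cb->; cbb->ab

  | bcaaa
  | bca
  | abb
  | caacbab => caaab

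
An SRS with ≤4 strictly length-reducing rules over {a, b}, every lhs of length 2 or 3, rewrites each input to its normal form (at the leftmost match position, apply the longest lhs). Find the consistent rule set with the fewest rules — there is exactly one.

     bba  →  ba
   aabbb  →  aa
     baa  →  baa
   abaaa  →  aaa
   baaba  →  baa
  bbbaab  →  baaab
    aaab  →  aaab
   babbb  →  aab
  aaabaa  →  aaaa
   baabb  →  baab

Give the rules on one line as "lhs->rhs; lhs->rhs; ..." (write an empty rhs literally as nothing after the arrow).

aba->a; bab->aa; bb->b; bbb->ba

  | bba => ba
  | aabbb => aaba => aa
  | baa
  | abaaa => aaa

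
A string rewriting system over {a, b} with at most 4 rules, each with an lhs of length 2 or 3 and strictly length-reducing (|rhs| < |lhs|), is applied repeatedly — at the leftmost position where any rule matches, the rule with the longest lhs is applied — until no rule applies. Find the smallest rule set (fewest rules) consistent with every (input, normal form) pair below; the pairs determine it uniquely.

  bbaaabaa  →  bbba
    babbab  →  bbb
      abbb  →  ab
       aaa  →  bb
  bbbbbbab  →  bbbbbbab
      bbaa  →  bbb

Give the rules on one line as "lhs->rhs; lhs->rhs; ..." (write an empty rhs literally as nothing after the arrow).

  | bbaaabaa => bbbabaa => bbbabb => bbba
  | babbab => baab => bbb
  | abbb => ab
  | aaa => bb

aaa->bb; abb->a; baa->bb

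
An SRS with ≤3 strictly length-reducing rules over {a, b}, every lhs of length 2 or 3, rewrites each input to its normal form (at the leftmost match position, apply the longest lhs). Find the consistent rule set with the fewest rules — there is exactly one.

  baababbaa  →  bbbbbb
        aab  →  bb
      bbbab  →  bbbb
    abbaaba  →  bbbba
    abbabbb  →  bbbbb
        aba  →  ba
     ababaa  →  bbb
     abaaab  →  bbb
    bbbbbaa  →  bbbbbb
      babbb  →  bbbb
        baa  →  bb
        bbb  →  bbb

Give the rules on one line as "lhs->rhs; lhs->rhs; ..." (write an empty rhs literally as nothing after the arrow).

  | baababbaa => bbbabbaa => bbbbbaa => bbbbbb
  | aab => bb
  | bbbab => bbbb
  | abbaaba => bbaaba => bbbba

aa->b; ab->b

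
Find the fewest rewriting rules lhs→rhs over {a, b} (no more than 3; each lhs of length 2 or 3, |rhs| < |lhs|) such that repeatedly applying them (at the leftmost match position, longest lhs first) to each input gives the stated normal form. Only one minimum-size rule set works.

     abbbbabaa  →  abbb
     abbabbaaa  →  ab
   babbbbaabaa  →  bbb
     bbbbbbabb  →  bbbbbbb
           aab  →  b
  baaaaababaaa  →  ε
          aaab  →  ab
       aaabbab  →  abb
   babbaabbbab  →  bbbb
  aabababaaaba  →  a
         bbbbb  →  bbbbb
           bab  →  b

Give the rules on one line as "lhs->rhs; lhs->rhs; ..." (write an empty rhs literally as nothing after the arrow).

  | abbbbabaa => abbbbaa => abbb
  | abbabbaaa => abbbaaa => abba => ab
  | babbbbaabaa => bbbbaabaa => bbbbaa => bbb
  | bbbbbbabb => bbbbbbb

aa->; ba->; baa->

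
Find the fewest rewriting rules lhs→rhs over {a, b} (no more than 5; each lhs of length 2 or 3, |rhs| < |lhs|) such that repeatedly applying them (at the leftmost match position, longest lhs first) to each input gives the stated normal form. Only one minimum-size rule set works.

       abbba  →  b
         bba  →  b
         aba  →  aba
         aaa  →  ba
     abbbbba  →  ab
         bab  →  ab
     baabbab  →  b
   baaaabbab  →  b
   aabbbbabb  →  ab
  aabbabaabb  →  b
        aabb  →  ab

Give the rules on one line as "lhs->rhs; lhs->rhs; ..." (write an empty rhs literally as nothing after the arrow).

  | abbba => aaba => bba => b
  | bba => b
  | aba
  | aaa => ba

aa->b; bab->ab; bb->a; bba->b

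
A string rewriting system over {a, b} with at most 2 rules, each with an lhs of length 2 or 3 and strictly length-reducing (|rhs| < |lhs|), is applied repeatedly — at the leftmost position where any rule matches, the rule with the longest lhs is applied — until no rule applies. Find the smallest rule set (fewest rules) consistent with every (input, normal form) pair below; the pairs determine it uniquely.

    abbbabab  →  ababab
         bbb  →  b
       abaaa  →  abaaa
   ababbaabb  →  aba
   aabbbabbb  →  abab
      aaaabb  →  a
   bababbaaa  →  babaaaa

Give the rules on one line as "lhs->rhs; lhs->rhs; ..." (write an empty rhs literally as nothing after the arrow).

aab->ab; bb->

  | abbbabab => ababab
  | bbb => b
  | abaaa
  | ababbaabb => abaaabb => abaabb => ababb => aba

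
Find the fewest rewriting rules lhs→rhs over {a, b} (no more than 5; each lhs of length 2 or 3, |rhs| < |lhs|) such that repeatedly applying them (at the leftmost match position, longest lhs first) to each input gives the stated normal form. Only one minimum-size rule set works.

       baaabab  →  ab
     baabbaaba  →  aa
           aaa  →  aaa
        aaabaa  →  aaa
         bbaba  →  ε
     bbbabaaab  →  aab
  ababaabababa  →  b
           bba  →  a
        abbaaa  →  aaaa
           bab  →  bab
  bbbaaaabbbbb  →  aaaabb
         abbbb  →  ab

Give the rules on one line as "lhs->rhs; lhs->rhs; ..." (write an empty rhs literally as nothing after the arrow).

  | baaabab => aabab => ab
  | baabbaaba => abbaaba => aaaba => aa
  | aaa
  | aaabaa => aaa

aba->; baa->a; bba->a; bbb->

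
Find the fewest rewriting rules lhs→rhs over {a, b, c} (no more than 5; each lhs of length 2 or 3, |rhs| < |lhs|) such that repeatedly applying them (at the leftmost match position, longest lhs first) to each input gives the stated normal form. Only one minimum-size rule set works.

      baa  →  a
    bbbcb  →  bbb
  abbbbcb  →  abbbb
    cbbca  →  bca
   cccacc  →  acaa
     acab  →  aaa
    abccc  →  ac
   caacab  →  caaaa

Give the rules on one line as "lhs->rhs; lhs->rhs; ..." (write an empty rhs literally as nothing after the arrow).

  | baa => a
  | bbbcb => bbb
  | abbbbcb => abbbb
  | cbbca => bca

ba->; cab->aa; cb->; cc->a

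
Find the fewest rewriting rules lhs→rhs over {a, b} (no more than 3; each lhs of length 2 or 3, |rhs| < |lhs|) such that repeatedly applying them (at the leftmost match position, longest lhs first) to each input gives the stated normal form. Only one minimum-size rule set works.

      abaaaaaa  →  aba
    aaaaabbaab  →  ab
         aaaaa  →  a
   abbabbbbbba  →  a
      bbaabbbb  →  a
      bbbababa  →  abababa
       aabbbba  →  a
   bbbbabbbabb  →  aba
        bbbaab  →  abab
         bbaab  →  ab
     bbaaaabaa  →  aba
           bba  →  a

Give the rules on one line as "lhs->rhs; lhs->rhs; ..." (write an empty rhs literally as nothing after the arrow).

  | abaaaaaa => abaaaaa => abaaaa => abaaa => abaa => aba
  | aaaaabbaab => aaaabbaab => aaabbaab => aabbaab => abbaab => aaaab => aaab => aab => ab
  | aaaaa => aaaa => aaa => aa => a
  | abbabbbbbba => aaabbbbbba => aabbbbbba => abbbbbba => aabbbba => abbbba => aabba => abba => aaa => aa => a

aa->a; bb->a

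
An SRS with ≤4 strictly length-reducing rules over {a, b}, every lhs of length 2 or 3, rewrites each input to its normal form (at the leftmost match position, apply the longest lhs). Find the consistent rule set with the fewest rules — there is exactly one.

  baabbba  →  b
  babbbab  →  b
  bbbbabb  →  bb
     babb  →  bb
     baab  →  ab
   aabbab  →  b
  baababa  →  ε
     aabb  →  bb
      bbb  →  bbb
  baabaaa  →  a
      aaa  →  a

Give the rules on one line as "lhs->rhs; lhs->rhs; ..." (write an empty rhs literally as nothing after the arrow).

aa->; aba->b; ba->; bba->ba

  | baabbba => abbba => abba => aba => b
  | babbbab => bbbab => bbab => bab => b
  | bbbbabb => bbbabb => bbabb => babb => bb
  | babb => bb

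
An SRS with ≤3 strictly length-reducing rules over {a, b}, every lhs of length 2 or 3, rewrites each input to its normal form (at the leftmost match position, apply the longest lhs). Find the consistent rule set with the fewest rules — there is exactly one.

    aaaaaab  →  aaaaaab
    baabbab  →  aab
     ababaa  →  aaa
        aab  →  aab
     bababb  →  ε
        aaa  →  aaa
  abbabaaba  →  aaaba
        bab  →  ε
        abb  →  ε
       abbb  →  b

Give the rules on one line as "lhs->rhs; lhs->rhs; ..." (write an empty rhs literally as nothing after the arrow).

  | aaaaaab
  | baabbab => aabbab => aab
  | ababaa => aaa
  | aab

abb->; baa->aa; bab->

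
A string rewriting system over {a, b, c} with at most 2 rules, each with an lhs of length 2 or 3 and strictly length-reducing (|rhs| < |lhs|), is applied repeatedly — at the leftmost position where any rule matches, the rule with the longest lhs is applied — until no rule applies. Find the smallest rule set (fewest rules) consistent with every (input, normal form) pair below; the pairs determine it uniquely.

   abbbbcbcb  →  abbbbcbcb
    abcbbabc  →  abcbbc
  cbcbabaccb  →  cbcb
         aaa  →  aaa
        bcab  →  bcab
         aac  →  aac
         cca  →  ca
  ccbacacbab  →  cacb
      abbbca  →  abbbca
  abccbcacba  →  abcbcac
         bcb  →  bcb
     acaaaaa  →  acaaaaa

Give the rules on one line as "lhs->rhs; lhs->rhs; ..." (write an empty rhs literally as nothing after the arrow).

ba->; cc->c

  | abbbbcbcb
  | abcbbabc => abcbbc
  | cbcbabaccb => cbcbaccb => cbcccb => cbccb => cbcb
  | aaa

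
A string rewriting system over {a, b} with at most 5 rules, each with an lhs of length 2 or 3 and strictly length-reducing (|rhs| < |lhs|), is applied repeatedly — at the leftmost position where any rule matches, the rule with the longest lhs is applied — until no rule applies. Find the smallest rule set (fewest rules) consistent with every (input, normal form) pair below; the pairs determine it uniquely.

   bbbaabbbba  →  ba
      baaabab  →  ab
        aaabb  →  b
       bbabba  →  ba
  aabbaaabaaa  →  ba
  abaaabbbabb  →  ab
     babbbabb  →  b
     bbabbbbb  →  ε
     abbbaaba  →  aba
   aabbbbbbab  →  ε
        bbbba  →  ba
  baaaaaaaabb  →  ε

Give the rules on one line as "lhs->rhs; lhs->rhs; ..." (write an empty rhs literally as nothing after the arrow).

aa->b; bab->; bb->; bba->ba

  | bbbaabbbba => baabbbba => bbbbbba => bbbba => bba => ba
  | baaabab => bbabab => babab => ab
  | aaabb => babb => b
  | bbabba => babba => ba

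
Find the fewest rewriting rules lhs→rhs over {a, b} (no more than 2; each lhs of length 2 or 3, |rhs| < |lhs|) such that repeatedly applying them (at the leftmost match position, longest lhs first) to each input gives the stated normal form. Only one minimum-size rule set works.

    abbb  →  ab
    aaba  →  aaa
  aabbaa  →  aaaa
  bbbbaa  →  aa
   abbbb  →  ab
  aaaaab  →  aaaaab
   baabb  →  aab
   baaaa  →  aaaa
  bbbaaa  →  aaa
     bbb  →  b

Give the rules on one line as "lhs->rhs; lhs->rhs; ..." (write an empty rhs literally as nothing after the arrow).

ba->a; bb->b

  | abbb => abb => ab
  | aaba => aaa
  | aabbaa => aabaa => aaaa
  | bbbbaa => bbbaa => bbaa => baa => aa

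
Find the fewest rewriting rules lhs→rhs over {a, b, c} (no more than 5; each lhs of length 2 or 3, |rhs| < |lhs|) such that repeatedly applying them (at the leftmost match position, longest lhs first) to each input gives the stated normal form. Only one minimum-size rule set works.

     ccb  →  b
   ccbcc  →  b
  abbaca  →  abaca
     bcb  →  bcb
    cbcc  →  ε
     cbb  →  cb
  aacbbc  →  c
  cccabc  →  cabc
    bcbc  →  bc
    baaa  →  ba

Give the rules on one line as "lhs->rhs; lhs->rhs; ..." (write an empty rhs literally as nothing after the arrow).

  | ccb => b
  | ccbcc => bcc => b
  | abbaca => abaca
  | bcb

aa->; bb->b; cbc->c; cc->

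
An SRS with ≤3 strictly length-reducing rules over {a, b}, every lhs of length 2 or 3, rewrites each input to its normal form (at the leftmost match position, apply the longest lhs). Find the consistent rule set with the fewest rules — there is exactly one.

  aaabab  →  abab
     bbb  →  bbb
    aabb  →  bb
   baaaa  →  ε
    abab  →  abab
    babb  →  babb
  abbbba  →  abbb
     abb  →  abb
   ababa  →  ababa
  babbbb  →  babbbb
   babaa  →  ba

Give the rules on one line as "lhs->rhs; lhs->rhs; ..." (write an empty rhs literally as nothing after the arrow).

aa->; baa->; bba->b

  | aaabab => abab
  | bbb
  | aabb => bb
  | baaaa => aa => ε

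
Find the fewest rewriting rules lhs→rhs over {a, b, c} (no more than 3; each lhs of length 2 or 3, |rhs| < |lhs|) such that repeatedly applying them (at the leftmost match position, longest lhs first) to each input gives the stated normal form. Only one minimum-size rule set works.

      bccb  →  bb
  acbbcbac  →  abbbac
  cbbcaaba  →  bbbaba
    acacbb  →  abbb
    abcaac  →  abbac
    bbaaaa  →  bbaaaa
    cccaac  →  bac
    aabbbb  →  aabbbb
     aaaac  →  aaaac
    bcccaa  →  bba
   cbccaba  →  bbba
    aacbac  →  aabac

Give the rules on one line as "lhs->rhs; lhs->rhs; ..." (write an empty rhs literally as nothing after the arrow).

  | bccb => bcb => bb
  | acbbcbac => abbcbac => abbbac
  | cbbcaaba => bbcaaba => bbbaba
  | acacbb => abcbb => abbb

ca->b; cb->b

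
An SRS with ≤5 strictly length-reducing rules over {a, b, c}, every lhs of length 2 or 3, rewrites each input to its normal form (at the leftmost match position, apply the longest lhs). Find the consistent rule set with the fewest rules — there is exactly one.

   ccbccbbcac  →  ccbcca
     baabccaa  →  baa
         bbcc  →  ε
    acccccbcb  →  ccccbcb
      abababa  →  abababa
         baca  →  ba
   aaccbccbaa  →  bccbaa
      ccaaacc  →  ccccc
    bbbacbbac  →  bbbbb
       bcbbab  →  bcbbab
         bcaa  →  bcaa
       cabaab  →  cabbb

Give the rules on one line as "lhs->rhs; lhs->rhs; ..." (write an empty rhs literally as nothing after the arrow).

  | ccbccbbcac => ccbccaac => ccbcca
  | baabccaa => bbbccaa => bacaa => baa
  | bbcc => ac => ε
  | acccccbcb => ccccbcb

aaa->c; aab->bb; ac->; bbc->a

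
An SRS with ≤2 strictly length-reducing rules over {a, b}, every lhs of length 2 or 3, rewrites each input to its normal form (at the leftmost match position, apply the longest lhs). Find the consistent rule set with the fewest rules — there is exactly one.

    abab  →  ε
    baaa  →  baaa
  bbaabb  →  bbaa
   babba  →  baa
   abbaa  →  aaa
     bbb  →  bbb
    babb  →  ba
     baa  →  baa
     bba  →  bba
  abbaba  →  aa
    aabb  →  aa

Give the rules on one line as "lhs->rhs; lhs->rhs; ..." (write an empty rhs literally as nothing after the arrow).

ab->; abb->a

  | abab => ab => ε
  | baaa
  | bbaabb => bbaa
  | babba => baa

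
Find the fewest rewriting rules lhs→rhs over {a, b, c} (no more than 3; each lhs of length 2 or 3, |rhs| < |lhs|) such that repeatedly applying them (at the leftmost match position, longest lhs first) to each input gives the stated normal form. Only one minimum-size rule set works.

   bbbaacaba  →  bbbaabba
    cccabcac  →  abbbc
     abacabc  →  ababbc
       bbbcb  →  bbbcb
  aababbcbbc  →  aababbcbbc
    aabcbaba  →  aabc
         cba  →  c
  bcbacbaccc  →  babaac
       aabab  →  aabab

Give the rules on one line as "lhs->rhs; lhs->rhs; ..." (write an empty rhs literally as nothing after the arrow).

  | bbbaacaba => bbbaabba
  | cccabcac => acabcac => abbcac => abbbc
  | abacabc => ababbc
  | bbbcb

ca->b; cba->c; cc->a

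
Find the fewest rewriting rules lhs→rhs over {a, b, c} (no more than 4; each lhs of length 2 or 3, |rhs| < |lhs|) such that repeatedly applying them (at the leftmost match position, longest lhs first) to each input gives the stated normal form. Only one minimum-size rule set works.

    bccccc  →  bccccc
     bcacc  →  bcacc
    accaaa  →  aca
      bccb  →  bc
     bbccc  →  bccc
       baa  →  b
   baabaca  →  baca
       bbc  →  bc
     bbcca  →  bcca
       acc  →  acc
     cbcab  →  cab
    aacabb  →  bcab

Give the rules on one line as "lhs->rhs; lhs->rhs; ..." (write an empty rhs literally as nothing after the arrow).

aa->b; bb->b; cb->

  | bccccc
  | bcacc
  | accaaa => accba => aca
  | bccb => bc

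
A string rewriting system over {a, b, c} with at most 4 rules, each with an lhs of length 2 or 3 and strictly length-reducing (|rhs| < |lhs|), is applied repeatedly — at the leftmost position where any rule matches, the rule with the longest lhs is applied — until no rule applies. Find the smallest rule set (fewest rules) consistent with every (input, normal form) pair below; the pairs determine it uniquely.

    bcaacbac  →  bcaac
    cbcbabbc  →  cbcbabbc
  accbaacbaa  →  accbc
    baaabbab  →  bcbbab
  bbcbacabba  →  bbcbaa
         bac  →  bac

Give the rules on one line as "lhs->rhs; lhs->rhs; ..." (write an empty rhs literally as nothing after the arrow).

  | bcaacbac => bcaac
  | cbcbabbc
  | accbaacbaa => accbaaa => accbc
  | baaabbab => bcbbab

aaa->c; acb->; cab->ac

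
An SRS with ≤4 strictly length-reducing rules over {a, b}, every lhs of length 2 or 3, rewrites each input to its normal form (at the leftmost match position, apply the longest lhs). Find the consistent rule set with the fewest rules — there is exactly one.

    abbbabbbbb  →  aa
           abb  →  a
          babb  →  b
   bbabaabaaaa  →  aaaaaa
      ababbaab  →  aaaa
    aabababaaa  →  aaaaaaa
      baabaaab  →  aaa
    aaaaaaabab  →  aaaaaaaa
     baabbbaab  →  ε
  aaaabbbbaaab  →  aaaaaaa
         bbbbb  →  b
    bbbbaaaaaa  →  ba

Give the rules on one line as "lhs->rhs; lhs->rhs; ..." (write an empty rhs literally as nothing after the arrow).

  | abbbabbbbb => abbabbbbb => ababbbbb => aabbbbb => aabbbb => aabbb => aabb => aab => aa
  | abb => ab => a
  | babb => b
  | bbabaabaaaa => babaabaaaa => aabaaaa => aaaaaa

ab->a; baa->ba; bab->; bb->b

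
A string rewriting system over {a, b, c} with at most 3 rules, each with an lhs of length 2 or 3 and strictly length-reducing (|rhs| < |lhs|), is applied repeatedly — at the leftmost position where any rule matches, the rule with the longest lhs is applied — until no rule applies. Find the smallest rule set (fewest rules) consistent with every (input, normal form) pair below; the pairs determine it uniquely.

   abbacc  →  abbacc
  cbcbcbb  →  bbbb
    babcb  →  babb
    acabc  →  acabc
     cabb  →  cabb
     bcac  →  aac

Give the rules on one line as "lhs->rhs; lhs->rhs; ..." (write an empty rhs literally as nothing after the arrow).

bca->aa; cb->b

  | abbacc
  | cbcbcbb => bcbcbb => bbcbb => bbbb
  | babcb => babb
  | acabc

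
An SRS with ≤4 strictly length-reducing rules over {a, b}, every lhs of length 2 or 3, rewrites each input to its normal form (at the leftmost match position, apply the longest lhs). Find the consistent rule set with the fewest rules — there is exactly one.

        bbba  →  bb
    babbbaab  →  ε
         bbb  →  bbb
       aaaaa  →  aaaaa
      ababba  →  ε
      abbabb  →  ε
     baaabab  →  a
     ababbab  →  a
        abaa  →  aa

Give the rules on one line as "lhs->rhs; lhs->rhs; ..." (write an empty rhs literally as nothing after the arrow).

ab->; ba->; bab->a

  | bbba => bb
  | babbbaab => abbaab => baab => ab => ε
  | bbb
  | aaaaa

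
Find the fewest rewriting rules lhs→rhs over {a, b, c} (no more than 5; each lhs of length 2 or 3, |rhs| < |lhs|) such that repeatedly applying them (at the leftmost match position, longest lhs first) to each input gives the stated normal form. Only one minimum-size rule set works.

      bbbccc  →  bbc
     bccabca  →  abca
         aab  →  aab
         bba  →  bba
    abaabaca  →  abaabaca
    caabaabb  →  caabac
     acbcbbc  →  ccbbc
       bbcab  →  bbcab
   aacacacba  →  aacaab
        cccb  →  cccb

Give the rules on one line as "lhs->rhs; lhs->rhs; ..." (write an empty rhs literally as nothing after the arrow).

  | bbbccc => bbc
  | bccabca => abca
  | aab
  | bba

abb->c; acb->c; bcc->; cca->ab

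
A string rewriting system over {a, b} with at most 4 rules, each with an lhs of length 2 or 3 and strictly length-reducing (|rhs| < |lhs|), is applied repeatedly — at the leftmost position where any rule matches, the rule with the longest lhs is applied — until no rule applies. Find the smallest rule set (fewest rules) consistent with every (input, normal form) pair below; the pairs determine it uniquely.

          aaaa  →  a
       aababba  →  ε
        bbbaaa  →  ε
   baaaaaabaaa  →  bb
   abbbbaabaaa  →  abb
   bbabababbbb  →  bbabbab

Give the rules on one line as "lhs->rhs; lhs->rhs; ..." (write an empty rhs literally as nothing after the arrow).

  | aaaa => a
  | aababba => aabbba => aaa => ε
  | bbbaaa => aaa => ε
  | baaaaaabaaa => baaabaaa => bbaaa => bb

aaa->; aba->ab; bbb->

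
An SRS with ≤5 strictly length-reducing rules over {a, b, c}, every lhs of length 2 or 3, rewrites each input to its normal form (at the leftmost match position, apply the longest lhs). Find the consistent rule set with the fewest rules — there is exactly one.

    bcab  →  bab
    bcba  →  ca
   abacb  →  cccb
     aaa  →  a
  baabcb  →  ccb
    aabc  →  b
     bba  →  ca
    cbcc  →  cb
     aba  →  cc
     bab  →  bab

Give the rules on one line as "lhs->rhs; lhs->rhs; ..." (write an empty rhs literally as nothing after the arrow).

aa->; aba->cc; bb->c; bc->b

  | bcab => bab
  | bcba => bba => ca
  | abacb => cccb
  | aaa => a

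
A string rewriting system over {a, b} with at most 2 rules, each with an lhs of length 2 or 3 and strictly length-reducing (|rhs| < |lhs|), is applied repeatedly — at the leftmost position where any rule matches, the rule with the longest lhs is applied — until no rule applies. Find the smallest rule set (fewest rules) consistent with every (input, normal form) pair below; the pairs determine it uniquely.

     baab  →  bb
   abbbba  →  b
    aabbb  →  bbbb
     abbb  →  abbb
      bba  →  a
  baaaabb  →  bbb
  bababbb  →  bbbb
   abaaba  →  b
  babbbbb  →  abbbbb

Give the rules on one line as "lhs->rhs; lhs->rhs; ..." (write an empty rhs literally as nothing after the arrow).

aa->b; ba->a

  | baab => aab => bb
  | abbbba => abbba => abba => aba => aa => b
  | aabbb => bbbb
  | abbb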